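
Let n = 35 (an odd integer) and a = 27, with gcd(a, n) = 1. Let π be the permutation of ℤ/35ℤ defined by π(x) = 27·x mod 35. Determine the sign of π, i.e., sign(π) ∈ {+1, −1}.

+1

Trace 13: π^k(13) = [13, 1, 27, 29] for k=0..3.
The orbit structure of x ↦ 27x mod 35: 11 orbits of sizes [4, 4, 4, 4, 4, 4, 4, 2, 2, 2, 1].
Σ(ℓ_i−1) = 35−11 = 24; sign = (−1)^24 = +1.
The Jacobi symbol (27|35) = +1 (Zolotarev) agrees.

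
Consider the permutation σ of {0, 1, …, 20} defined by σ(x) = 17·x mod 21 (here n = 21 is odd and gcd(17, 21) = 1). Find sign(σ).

Trace 17: π^k(17) = [17, 16, 20, 4, 5, 1] for k=0..5.
Cycle lengths of π_17 on ℤ/21ℤ: [6, 6, 6, 2, 1]; 5 cycles in total.
sign(π) = (−1)^{n − #cycles} = (−1)^{21−5} = (−1)^16 = +1.

+1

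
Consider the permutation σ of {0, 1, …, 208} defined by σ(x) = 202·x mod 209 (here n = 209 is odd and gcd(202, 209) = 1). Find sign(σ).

Trace 102: π^k(102) = [102, 122, 191, 126, 163, 113, 45] for k=0..6.
Decompose π into cycles: lengths [30, 30, 30, 30, 30, 30, 6, 6, 6, 5, 5, 1] (12 cycles, including the fixed point 0).
n − c = 209 − 12 = 197; sign = (−1)^197 = -1.
The Jacobi symbol (202|209) = -1 (Zolotarev) agrees.

-1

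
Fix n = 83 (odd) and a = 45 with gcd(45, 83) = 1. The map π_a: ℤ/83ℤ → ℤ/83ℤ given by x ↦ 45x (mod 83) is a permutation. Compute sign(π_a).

-1

Trace 70: π^k(70) = [70, 79, 69, 34, 36, 43, 26] for k=0..6.
Cycle type of π: 82 + 1; total 2 cycles.
With 2 cycles on 83 points, sign = (−1)^{83−2} = -1.
(45|83)_J = -1 (Zolotarev's lemma cross-check).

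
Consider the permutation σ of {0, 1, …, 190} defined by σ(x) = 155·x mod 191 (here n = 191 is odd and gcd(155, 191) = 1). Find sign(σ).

Orbit of 31 under x↦155x: [31, 30, 66, 107, 159, 6, 166]… (length divides ord_191(155)).
Cycle lengths of π_155 on ℤ/191ℤ: [38, 38, 38, 38, 38, 1]; 6 cycles in total.
sign(π) = (−1)^{n − #cycles} = (−1)^{191−6} = (−1)^185 = -1.
Zolotarev: (155|191) = -1, matching the cycle-count sign.

-1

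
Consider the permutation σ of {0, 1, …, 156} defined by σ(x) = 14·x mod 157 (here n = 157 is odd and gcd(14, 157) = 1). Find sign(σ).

Orbit of 130 under x↦14x: [130, 93, 46, 16, 67, 153, 101]… (length divides ord_157(14)).
The orbit structure of x ↦ 14x mod 157: 13 orbits of sizes [13, 13, 13, 13, 13, 13, 13, 13, 13, 13, 13, 13, 1].
13 cycles on 157: each ℓ→(−1)^(ℓ−1), product (−1)^144 = +1.

+1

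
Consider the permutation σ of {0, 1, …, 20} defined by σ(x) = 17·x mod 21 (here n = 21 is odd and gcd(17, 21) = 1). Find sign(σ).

Orbit of 5 under x↦17x: [5, 1, 17, 16, 20, 4]… (length divides ord_21(17)).
5 cycles of lengths [6, 6, 6, 2, 1].
21 − 5 = 16 transpositions; sign(π) = (−1)^16 = +1.

+1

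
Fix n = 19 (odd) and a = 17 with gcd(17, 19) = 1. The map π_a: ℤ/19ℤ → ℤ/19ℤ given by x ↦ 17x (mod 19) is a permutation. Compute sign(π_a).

Start at x=5: 5 → 9 → 1 → 17 → 4 → 11 → 16 → … (one orbit).
Cycle type of π: 9×2 + 1; total 3 cycles.
19 − 3 = 16 transpositions; sign(π) = (−1)^16 = +1.
The Jacobi symbol (17|19) = +1 (Zolotarev) agrees.

+1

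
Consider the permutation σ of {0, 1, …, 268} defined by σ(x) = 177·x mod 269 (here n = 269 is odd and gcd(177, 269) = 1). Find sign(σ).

Trace 24: π^k(24) = [24, 213, 41, 263, 14, 57, 136] for k=0..6.
5 cycles of lengths [67, 67, 67, 67, 1].
n − c = 269 − 5 = 264; sign = (−1)^264 = +1.

+1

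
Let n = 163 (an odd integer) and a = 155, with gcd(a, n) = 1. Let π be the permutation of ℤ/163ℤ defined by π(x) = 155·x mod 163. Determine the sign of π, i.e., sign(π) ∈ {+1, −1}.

Orbit of 58 under x↦155x: [58, 25, 126, 133, 77, 36, 38]… (length divides ord_163(155)).
Cycle type of π: 27×6 + 1; total 7 cycles.
sign(π) = (−1)^{n − #cycles} = (−1)^{163−7} = (−1)^156 = +1.
Zolotarev: (155|163) = +1, matching the cycle-count sign.

+1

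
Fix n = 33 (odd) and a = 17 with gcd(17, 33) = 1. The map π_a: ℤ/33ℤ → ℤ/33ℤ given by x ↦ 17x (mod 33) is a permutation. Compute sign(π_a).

+1

Start at x=16: 16 → 8 → 4 → 2 → 1 → 17 → 25 → … (one orbit).
Decompose π into cycles: lengths [10, 10, 10, 2, 1] (5 cycles, including the fixed point 0).
With 5 cycles on 33 points, sign = (−1)^{33−5} = +1.
Zolotarev: (17|33) = +1, matching the cycle-count sign.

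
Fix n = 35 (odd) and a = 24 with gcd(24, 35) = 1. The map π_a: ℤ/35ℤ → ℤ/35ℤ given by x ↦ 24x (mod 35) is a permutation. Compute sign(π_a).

-1

Orbit of 1 under x↦24x: [1, 24, 16, 34, 11, 19]… (length divides ord_35(24)).
Cycle lengths of π_24 on ℤ/35ℤ: [6, 6, 6, 6, 6, 2, 2, 1]; 8 cycles in total.
35 − 8 = 27 transpositions; sign(π) = (−1)^27 = -1.
(24|35)_J = -1 (Zolotarev's lemma cross-check).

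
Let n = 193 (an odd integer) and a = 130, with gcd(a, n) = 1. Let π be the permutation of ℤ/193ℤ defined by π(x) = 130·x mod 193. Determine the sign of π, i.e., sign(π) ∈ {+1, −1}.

+1

Trace 84: π^k(84) = [84, 112, 85, 49, 1, 130, 109] for k=0..6.
Decompose π into cycles: lengths [12, 12, 12, 12, 12, 12, 12, 12, 12, 12, 12, 12, 12, 12, 12, 12, 1] (17 cycles, including the fixed point 0).
With 17 cycles on 193 points, sign = (−1)^{193−17} = +1.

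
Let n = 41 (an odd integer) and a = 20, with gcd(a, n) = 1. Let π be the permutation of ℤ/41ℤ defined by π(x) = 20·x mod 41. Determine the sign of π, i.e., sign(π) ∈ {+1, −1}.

Trace 25: π^k(25) = [25, 8, 37, 2, 40, 21, 10] for k=0..6.
π_20 has 3 disjoint cycles with lengths [20, 20, 1] on {0,…,40}.
sign(π) = (−1)^{n − #cycles} = (−1)^{41−3} = (−1)^38 = +1.
Check: (20/41) = +1 by Zolotarev.

+1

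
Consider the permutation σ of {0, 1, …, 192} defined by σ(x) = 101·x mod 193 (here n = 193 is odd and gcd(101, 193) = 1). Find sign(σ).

Orbit of 107 under x↦101x: [107, 192, 92, 28, 126, 181, 139]… (length divides ord_193(101)).
Cycle type of π: 96×2 + 1; total 3 cycles.
n − c = 193 − 3 = 190; sign = (−1)^190 = +1.
(101|193)_J = +1 (Zolotarev's lemma cross-check).

+1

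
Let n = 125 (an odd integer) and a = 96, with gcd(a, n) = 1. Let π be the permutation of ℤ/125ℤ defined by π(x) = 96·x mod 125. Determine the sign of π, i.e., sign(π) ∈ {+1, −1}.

Orbit of 36 under x↦96x: [36, 81, 26, 121, 116, 11, 56]… (length divides ord_125(96)).
Cycle lengths of π_96 on ℤ/125ℤ: [25, 25, 25, 25, 5, 5, 5, 5, 1, 1, 1, 1, 1]; 13 cycles in total.
With 13 cycles on 125 points, sign = (−1)^{125−13} = +1.

+1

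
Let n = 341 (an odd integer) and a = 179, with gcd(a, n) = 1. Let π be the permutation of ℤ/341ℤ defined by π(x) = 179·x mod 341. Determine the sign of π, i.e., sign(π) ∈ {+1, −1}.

Trace 75: π^k(75) = [75, 126, 48, 67, 58, 152, 269] for k=0..6.
14 cycles of lengths [30, 30, 30, 30, 30, 30, 30, 30, 30, 30, 30, 5, 5, 1].
n − c = 341 − 14 = 327; sign = (−1)^327 = -1.

-1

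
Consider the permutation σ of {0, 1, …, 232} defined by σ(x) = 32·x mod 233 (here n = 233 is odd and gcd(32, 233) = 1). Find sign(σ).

+1

Start at x=16: 16 → 46 → 74 → 38 → 51 → 1 → 32 → … (one orbit).
Cycle type of π: 29×8 + 1; total 9 cycles.
n − c = 233 − 9 = 224; sign = (−1)^224 = +1.
Check: (32/233) = +1 by Zolotarev.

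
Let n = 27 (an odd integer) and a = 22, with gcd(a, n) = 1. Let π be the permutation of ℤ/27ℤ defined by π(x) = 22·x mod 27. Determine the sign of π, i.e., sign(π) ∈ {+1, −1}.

Start at x=10: 10 → 4 → 7 → 19 → 13 → 16 → 1 → … (one orbit).
Cycle lengths of π_22 on ℤ/27ℤ: [9, 9, 3, 3, 1, 1, 1]; 7 cycles in total.
n − c = 27 − 7 = 20; sign = (−1)^20 = +1.

+1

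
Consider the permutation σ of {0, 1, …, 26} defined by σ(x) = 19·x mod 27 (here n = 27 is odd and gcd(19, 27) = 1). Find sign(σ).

Orbit of 10 under x↦19x: [10, 1, 19]… (length divides ord_27(19)).
15 cycles of lengths [3, 3, 3, 3, 3, 3, 1, 1, 1, 1, 1, 1, 1, 1, 1].
27 − 15 = 12 transpositions; sign(π) = (−1)^12 = +1.
Check: (19/27) = +1 by Zolotarev.

+1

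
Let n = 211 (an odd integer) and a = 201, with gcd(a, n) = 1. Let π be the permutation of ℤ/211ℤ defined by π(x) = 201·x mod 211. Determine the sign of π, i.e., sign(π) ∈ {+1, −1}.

+1

Start at x=150: 150 → 188 → 19 → 21 → 1 → 201 → 100 → … (one orbit).
π_201 has 15 disjoint cycles with lengths [15, 15, 15, 15, 15, 15, 15, 15, 15, 15, 15, 15, 15, 15, 1] on {0,…,210}.
211 − 15 = 196 transpositions; sign(π) = (−1)^196 = +1.
Zolotarev: (201|211) = +1, matching the cycle-count sign.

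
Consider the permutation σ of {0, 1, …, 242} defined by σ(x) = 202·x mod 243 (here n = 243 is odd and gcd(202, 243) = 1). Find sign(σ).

+1

Trace 205: π^k(205) = [205, 100, 31, 187, 109, 148, 7] for k=0..6.
π_202 has 11 disjoint cycles with lengths [81, 81, 27, 27, 9, 9, 3, 3, 1, 1, 1] on {0,…,242}.
With 11 cycles on 243 points, sign = (−1)^{243−11} = +1.
Via Zolotarev, sign(π_{202}) = (202|243) = +1.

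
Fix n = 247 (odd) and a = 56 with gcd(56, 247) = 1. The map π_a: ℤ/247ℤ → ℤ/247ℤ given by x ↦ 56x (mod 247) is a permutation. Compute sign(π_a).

Trace 172: π^k(172) = [172, 246, 191, 75, 1, 56] for k=0..5.
Decompose π into cycles: lengths [6, 6, 6, 6, 6, 6, 6, 6, 6, 6, 6, 6, 6, 6, 6, 6, 6, 6, 6, 6, 6, 6, 6, 6, 6, 6, 6, 6, 6, 6, 6, 6, 6, 6, 6, 6, 6, 6, 2, 2, 2, 2, 2, 2, 2, 2, 2, 1] (48 cycles, including the fixed point 0).
247 − 48 = 199 transpositions; sign(π) = (−1)^199 = -1.

-1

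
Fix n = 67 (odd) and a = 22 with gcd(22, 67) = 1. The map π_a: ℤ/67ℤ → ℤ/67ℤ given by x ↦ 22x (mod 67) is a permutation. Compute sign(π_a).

+1

Start at x=40: 40 → 9 → 64 → 1 → 22 → 15 → 62 → … (one orbit).
7 cycles of lengths [11, 11, 11, 11, 11, 11, 1].
sign(π) = (−1)^{n − #cycles} = (−1)^{67−7} = (−1)^60 = +1.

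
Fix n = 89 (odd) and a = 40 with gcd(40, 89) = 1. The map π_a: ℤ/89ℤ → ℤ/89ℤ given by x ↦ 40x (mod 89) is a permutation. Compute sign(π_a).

Orbit of 36 under x↦40x: [36, 16, 17, 57, 55, 64, 68]… (length divides ord_89(40)).
Cycle type of π: 44×2 + 1; total 3 cycles.
With 3 cycles on 89 points, sign = (−1)^{89−3} = +1.
Check: (40/89) = +1 by Zolotarev.

+1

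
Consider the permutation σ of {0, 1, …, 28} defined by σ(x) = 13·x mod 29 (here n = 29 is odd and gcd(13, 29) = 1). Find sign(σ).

+1

Start at x=24: 24 → 22 → 25 → 6 → 20 → 28 → 16 → … (one orbit).
Cycle type of π: 14×2 + 1; total 3 cycles.
Σ(ℓ_i−1) = 29−3 = 26; sign = (−1)^26 = +1.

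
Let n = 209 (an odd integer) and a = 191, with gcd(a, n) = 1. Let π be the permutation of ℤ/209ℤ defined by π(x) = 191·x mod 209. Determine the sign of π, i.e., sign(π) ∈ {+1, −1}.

+1

Trace 115: π^k(115) = [115, 20, 58, 1, 191] for k=0..4.
57 cycles of lengths [5, 5, 5, 5, 5, 5, 5, 5, 5, 5, 5, 5, 5, 5, 5, 5, 5, 5, 5, 5, 5, 5, 5, 5, 5, 5, 5, 5, 5, 5, 5, 5, 5, 5, 5, 5, 5, 5, 1, 1, 1, 1, 1, 1, 1, 1, 1, 1, 1, 1, 1, 1, 1, 1, 1, 1, 1].
n − c = 209 − 57 = 152; sign = (−1)^152 = +1.
Via Zolotarev, sign(π_{191}) = (191|209) = +1.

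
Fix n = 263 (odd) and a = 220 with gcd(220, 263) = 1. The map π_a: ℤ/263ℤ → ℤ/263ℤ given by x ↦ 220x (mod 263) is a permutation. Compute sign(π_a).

Orbit of 30 under x↦220x: [30, 25, 240, 200, 79, 22, 106]… (length divides ord_263(220)).
Cycle type of π: 262 + 1; total 2 cycles.
2 cycles on 263: each ℓ→(−1)^(ℓ−1), product (−1)^261 = -1.
The Jacobi symbol (220|263) = -1 (Zolotarev) agrees.

-1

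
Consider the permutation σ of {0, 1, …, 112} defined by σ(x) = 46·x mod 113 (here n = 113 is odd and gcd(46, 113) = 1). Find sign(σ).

Orbit of 30 under x↦46x: [30, 24, 87, 47, 15, 12, 100]… (length divides ord_113(46)).
Cycle type of π: 112 + 1; total 2 cycles.
sign(π) = (−1)^{n − #cycles} = (−1)^{113−2} = (−1)^111 = -1.

-1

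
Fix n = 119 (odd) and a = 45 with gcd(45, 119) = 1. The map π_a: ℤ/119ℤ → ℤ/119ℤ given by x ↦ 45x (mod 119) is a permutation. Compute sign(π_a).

+1

Trace 60: π^k(60) = [60, 82, 1, 45, 2, 90, 4] for k=0..6.
Cycle lengths of π_45 on ℤ/119ℤ: [48, 48, 16, 6, 1]; 5 cycles in total.
n − c = 119 − 5 = 114; sign = (−1)^114 = +1.
Via Zolotarev, sign(π_{45}) = (45|119) = +1.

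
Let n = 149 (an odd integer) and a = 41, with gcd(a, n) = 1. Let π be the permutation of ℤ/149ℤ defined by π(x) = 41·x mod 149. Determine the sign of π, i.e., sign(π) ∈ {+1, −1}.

Trace 33: π^k(33) = [33, 12, 45, 57, 102, 10, 112] for k=0..6.
Cycle lengths of π_41 on ℤ/149ℤ: [148, 1]; 2 cycles in total.
149 − 2 = 147 transpositions; sign(π) = (−1)^147 = -1.
Check: (41/149) = -1 by Zolotarev.

-1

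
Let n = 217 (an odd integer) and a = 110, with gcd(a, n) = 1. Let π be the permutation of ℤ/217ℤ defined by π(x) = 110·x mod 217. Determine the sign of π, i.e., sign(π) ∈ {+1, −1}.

+1

Start at x=205: 205 → 199 → 190 → 68 → 102 → 153 → 121 → … (one orbit).
Cycle lengths of π_110 on ℤ/217ℤ: [30, 30, 30, 30, 30, 30, 30, 6, 1]; 9 cycles in total.
217 − 9 = 208 transpositions; sign(π) = (−1)^208 = +1.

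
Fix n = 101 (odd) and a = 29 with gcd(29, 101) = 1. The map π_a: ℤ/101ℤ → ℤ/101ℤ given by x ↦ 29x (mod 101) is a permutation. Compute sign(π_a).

Start at x=17: 17 → 89 → 56 → 8 → 30 → 62 → 81 → … (one orbit).
The orbit structure of x ↦ 29x mod 101: 2 orbits of sizes [100, 1].
2 cycles on 101: each ℓ→(−1)^(ℓ−1), product (−1)^99 = -1.

-1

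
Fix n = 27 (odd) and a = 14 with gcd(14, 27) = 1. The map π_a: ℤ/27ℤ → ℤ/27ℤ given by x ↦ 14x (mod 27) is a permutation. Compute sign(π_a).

-1

Start at x=26: 26 → 13 → 20 → 10 → 5 → 16 → 8 → … (one orbit).
The orbit structure of x ↦ 14x mod 27: 4 orbits of sizes [18, 6, 2, 1].
With 4 cycles on 27 points, sign = (−1)^{27−4} = -1.
Check: (14/27) = -1 by Zolotarev.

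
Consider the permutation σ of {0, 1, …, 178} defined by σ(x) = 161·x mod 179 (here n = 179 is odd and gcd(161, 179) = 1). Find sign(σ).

+1

Start at x=169: 169 → 1 → 161 → 145 → 75 → 82 → 135 → … (one orbit).
Decompose π into cycles: lengths [89, 89, 1] (3 cycles, including the fixed point 0).
3 cycles on 179: each ℓ→(−1)^(ℓ−1), product (−1)^176 = +1.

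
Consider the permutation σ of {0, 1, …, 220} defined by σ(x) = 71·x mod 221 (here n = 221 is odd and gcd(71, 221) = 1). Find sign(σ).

+1

Orbit of 35 under x↦71x: [35, 54, 77, 163, 81, 5, 134]… (length divides ord_221(71)).
π_71 has 7 disjoint cycles with lengths [48, 48, 48, 48, 16, 12, 1] on {0,…,220}.
7 cycles on 221: each ℓ→(−1)^(ℓ−1), product (−1)^214 = +1.
(71|221)_J = +1 (Zolotarev's lemma cross-check).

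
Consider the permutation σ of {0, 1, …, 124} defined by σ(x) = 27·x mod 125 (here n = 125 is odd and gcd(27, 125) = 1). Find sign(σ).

Trace 38: π^k(38) = [38, 26, 77, 79, 8, 91, 82] for k=0..6.
Cycle type of π: 100 + 20 + 4 + 1; total 4 cycles.
125 − 4 = 121 transpositions; sign(π) = (−1)^121 = -1.

-1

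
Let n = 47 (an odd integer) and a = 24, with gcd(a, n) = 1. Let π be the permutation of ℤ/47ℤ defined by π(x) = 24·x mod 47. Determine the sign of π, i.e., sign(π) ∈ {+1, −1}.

Trace 27: π^k(27) = [27, 37, 42, 21, 34, 17, 32] for k=0..6.
Decompose π into cycles: lengths [23, 23, 1] (3 cycles, including the fixed point 0).
Σ(ℓ_i−1) = 47−3 = 44; sign = (−1)^44 = +1.
(24|47)_J = +1 (Zolotarev's lemma cross-check).

+1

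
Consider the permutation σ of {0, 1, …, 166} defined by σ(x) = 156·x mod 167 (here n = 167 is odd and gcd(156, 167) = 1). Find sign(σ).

-1

Start at x=157: 157 → 110 → 126 → 117 → 49 → 129 → 84 → … (one orbit).
The orbit structure of x ↦ 156x mod 167: 2 orbits of sizes [166, 1].
167 − 2 = 165 transpositions; sign(π) = (−1)^165 = -1.
Zolotarev: (156|167) = -1, matching the cycle-count sign.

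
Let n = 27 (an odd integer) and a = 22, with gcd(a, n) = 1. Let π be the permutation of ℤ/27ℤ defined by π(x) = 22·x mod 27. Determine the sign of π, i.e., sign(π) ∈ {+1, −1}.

+1

Trace 13: π^k(13) = [13, 16, 1, 22, 25, 10, 4] for k=0..6.
Cycle type of π: 9×2 + 3×2 + 1×3; total 7 cycles.
n − c = 27 − 7 = 20; sign = (−1)^20 = +1.
Via Zolotarev, sign(π_{22}) = (22|27) = +1.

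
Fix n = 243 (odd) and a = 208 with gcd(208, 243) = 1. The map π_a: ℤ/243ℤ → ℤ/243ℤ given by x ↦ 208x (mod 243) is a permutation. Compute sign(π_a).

Trace 19: π^k(19) = [19, 64, 190, 154, 199, 82, 46] for k=0..6.
Decompose π into cycles: lengths [27, 27, 27, 27, 27, 27, 9, 9, 9, 9, 9, 9, 3, 3, 3, 3, 3, 3, 1, 1, 1, 1, 1, 1, 1, 1, 1] (27 cycles, including the fixed point 0).
Σ(ℓ_i−1) = 243−27 = 216; sign = (−1)^216 = +1.
(208|243)_J = +1 (Zolotarev's lemma cross-check).

+1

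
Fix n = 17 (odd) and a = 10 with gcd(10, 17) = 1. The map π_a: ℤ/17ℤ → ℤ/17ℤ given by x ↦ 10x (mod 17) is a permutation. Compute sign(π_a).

-1

Orbit of 2 under x↦10x: [2, 3, 13, 11, 8, 12, 1]… (length divides ord_17(10)).
The orbit structure of x ↦ 10x mod 17: 2 orbits of sizes [16, 1].
sign(π) = (−1)^{n − #cycles} = (−1)^{17−2} = (−1)^15 = -1.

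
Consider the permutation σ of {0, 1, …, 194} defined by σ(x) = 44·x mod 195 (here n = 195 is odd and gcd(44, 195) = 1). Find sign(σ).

+1

Orbit of 44 under x↦44x: [44, 181, 164, 1]… (length divides ord_195(44)).
π_44 has 53 disjoint cycles with lengths [4, 4, 4, 4, 4, 4, 4, 4, 4, 4, 4, 4, 4, 4, 4, 4, 4, 4, 4, 4, 4, 4, 4, 4, 4, 4, 4, 4, 4, 4, 4, 4, 4, 4, 4, 4, 4, 4, 4, 4, 4, 4, 4, 4, 4, 2, 2, 2, 2, 2, 2, 2, 1] on {0,…,194}.
sign(π) = (−1)^{n − #cycles} = (−1)^{195−53} = (−1)^142 = +1.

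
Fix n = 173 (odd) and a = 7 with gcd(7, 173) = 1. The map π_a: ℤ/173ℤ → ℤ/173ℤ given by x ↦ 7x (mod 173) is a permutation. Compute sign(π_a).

Start at x=50: 50 → 4 → 28 → 23 → 161 → 89 → 104 → … (one orbit).
Decompose π into cycles: lengths [172, 1] (2 cycles, including the fixed point 0).
Σ(ℓ_i−1) = 173−2 = 171; sign = (−1)^171 = -1.

-1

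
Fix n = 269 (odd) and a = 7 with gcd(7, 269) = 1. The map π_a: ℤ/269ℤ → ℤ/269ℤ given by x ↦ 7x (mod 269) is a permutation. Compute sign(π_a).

-1

Orbit of 80 under x↦7x: [80, 22, 154, 2, 14, 98, 148]… (length divides ord_269(7)).
The orbit structure of x ↦ 7x mod 269: 2 orbits of sizes [268, 1].
sign(π) = (−1)^{n − #cycles} = (−1)^{269−2} = (−1)^267 = -1.
Zolotarev: (7|269) = -1, matching the cycle-count sign.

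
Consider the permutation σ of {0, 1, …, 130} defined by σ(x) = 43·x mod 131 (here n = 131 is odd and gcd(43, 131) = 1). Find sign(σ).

+1

Trace 35: π^k(35) = [35, 64, 1, 43, 15, 121, 94] for k=0..6.
3 cycles of lengths [65, 65, 1].
Σ(ℓ_i−1) = 131−3 = 128; sign = (−1)^128 = +1.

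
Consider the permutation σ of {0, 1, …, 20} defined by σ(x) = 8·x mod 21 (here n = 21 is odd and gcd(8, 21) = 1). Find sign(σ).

Start at x=1: 1 → 8 → 1 (one orbit).
14 cycles of lengths [2, 2, 2, 2, 2, 2, 2, 1, 1, 1, 1, 1, 1, 1].
Σ(ℓ_i−1) = 21−14 = 7; sign = (−1)^7 = -1.
(8|21)_J = -1 (Zolotarev's lemma cross-check).

-1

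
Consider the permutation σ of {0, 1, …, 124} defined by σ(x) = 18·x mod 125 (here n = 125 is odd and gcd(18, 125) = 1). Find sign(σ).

-1

Start at x=32: 32 → 76 → 118 → 124 → 107 → 51 → 43 → … (one orbit).
π_18 has 12 disjoint cycles with lengths [20, 20, 20, 20, 20, 4, 4, 4, 4, 4, 4, 1] on {0,…,124}.
Σ(ℓ_i−1) = 125−12 = 113; sign = (−1)^113 = -1.
Zolotarev: (18|125) = -1, matching the cycle-count sign.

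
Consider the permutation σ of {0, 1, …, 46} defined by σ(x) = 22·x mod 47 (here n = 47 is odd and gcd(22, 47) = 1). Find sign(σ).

-1

Start at x=27: 27 → 30 → 2 → 44 → 28 → 5 → 16 → … (one orbit).
Decompose π into cycles: lengths [46, 1] (2 cycles, including the fixed point 0).
sign(π) = (−1)^{n − #cycles} = (−1)^{47−2} = (−1)^45 = -1.
(22|47)_J = -1 (Zolotarev's lemma cross-check).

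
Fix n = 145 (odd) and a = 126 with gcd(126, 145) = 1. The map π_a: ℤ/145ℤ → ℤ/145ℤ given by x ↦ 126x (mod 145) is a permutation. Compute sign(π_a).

-1

Orbit of 71 under x↦126x: [71, 101, 111, 66, 51, 46, 141]… (length divides ord_145(126)).
π_126 has 10 disjoint cycles with lengths [28, 28, 28, 28, 28, 1, 1, 1, 1, 1] on {0,…,144}.
Σ(ℓ_i−1) = 145−10 = 135; sign = (−1)^135 = -1.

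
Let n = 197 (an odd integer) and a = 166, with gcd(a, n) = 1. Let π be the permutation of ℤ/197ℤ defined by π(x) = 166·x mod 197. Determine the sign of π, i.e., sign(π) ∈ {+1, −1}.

-1

Orbit of 20 under x↦166x: [20, 168, 111, 105, 94, 41, 108]… (length divides ord_197(166)).
The orbit structure of x ↦ 166x mod 197: 2 orbits of sizes [196, 1].
197 − 2 = 195 transpositions; sign(π) = (−1)^195 = -1.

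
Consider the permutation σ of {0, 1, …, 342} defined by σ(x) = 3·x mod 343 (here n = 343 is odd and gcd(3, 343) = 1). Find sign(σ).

-1

Trace 137: π^k(137) = [137, 68, 204, 269, 121, 20, 60] for k=0..6.
The orbit structure of x ↦ 3x mod 343: 4 orbits of sizes [294, 42, 6, 1].
With 4 cycles on 343 points, sign = (−1)^{343−4} = -1.
(3|343)_J = -1 (Zolotarev's lemma cross-check).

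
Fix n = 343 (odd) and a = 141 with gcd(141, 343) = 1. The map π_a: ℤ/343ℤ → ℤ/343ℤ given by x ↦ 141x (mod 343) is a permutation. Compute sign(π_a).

Start at x=106: 106 → 197 → 337 → 183 → 78 → 22 → 15 → … (one orbit).
19 cycles of lengths [49, 49, 49, 49, 49, 49, 7, 7, 7, 7, 7, 7, 1, 1, 1, 1, 1, 1, 1].
19 cycles on 343: each ℓ→(−1)^(ℓ−1), product (−1)^324 = +1.
(141|343)_J = +1 (Zolotarev's lemma cross-check).

+1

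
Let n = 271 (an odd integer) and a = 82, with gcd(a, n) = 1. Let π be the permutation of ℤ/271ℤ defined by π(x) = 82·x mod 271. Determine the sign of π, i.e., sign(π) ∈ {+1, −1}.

Trace 151: π^k(151) = [151, 187, 158, 219, 72, 213, 122] for k=0..6.
Decompose π into cycles: lengths [135, 135, 1] (3 cycles, including the fixed point 0).
271 − 3 = 268 transpositions; sign(π) = (−1)^268 = +1.
Check: (82/271) = +1 by Zolotarev.

+1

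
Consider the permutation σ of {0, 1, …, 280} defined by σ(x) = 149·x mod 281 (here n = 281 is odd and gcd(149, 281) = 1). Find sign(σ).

+1

Orbit of 232 under x↦149x: [232, 5, 183, 10, 85, 20, 170]… (length divides ord_281(149)).
Decompose π into cycles: lengths [140, 140, 1] (3 cycles, including the fixed point 0).
sign(π) = (−1)^{n − #cycles} = (−1)^{281−3} = (−1)^278 = +1.
Via Zolotarev, sign(π_{149}) = (149|281) = +1.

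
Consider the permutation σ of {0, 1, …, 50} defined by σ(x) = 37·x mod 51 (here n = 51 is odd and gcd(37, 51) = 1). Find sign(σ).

Trace 46: π^k(46) = [46, 19, 40, 1, 37, 43, 10] for k=0..6.
Cycle lengths of π_37 on ℤ/51ℤ: [16, 16, 16, 1, 1, 1]; 6 cycles in total.
6 cycles on 51: each ℓ→(−1)^(ℓ−1), product (−1)^45 = -1.

-1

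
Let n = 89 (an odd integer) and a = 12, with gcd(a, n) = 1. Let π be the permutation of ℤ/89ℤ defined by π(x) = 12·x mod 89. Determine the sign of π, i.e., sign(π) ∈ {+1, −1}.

Start at x=52: 52 → 1 → 12 → 55 → 37 → 88 → 77 → … (one orbit).
12 cycles of lengths [8, 8, 8, 8, 8, 8, 8, 8, 8, 8, 8, 1].
With 12 cycles on 89 points, sign = (−1)^{89−12} = -1.
Via Zolotarev, sign(π_{12}) = (12|89) = -1.

-1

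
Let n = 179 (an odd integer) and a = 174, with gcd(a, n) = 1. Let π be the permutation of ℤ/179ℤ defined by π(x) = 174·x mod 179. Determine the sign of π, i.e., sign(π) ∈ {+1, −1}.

Trace 87: π^k(87) = [87, 102, 27, 44, 138, 26, 49] for k=0..6.
Cycle lengths of π_174 on ℤ/179ℤ: [178, 1]; 2 cycles in total.
With 2 cycles on 179 points, sign = (−1)^{179−2} = -1.
Via Zolotarev, sign(π_{174}) = (174|179) = -1.

-1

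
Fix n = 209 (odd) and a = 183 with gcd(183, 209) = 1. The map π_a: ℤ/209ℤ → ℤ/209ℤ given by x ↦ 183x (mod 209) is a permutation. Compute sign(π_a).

Start at x=1: 1 → 183 → 49 → 189 → 102 → 65 → 191 → … (one orbit).
11 cycles of lengths [30, 30, 30, 30, 30, 30, 10, 6, 6, 6, 1].
11 cycles on 209: each ℓ→(−1)^(ℓ−1), product (−1)^198 = +1.

+1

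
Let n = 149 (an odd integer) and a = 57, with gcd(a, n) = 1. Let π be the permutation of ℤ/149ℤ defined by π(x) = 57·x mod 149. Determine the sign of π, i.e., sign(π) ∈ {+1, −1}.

-1

Trace 22: π^k(22) = [22, 62, 107, 139, 26, 141, 140] for k=0..6.
Cycle type of π: 148 + 1; total 2 cycles.
sign(π) = (−1)^{n − #cycles} = (−1)^{149−2} = (−1)^147 = -1.
Via Zolotarev, sign(π_{57}) = (57|149) = -1.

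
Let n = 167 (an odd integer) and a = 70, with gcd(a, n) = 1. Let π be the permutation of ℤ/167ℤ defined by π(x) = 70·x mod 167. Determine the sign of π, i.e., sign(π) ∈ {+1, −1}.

-1

Orbit of 54 under x↦70x: [54, 106, 72, 30, 96, 40, 128]… (length divides ord_167(70)).
Decompose π into cycles: lengths [166, 1] (2 cycles, including the fixed point 0).
Σ(ℓ_i−1) = 167−2 = 165; sign = (−1)^165 = -1.
Zolotarev: (70|167) = -1, matching the cycle-count sign.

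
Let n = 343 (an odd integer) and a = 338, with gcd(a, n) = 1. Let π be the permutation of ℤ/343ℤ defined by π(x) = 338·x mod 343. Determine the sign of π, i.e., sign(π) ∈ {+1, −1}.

+1

Orbit of 275 under x↦338x: [275, 340, 15, 268, 32, 183, 114]… (length divides ord_343(338)).
Cycle lengths of π_338 on ℤ/343ℤ: [147, 147, 21, 21, 3, 3, 1]; 7 cycles in total.
Σ(ℓ_i−1) = 343−7 = 336; sign = (−1)^336 = +1.
(338|343)_J = +1 (Zolotarev's lemma cross-check).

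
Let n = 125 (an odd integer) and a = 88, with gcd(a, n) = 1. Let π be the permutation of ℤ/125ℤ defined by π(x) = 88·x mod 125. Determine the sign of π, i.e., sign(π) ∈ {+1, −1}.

Trace 11: π^k(11) = [11, 93, 59, 67, 21, 98, 124] for k=0..6.
4 cycles of lengths [100, 20, 4, 1].
sign(π) = (−1)^{n − #cycles} = (−1)^{125−4} = (−1)^121 = -1.
Zolotarev: (88|125) = -1, matching the cycle-count sign.

-1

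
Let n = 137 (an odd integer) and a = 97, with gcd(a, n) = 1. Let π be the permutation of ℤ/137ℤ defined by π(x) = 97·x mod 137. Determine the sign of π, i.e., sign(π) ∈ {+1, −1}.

-1

Trace 131: π^k(131) = [131, 103, 127, 126, 29, 73, 94] for k=0..6.
Cycle type of π: 136 + 1; total 2 cycles.
Σ(ℓ_i−1) = 137−2 = 135; sign = (−1)^135 = -1.
(97|137)_J = -1 (Zolotarev's lemma cross-check).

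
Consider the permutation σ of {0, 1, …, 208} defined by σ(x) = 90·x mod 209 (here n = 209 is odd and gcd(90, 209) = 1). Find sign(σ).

+1

Orbit of 144 under x↦90x: [144, 2, 180, 107, 16, 186, 20]… (length divides ord_209(90)).
The orbit structure of x ↦ 90x mod 209: 5 orbits of sizes [90, 90, 18, 10, 1].
5 cycles on 209: each ℓ→(−1)^(ℓ−1), product (−1)^204 = +1.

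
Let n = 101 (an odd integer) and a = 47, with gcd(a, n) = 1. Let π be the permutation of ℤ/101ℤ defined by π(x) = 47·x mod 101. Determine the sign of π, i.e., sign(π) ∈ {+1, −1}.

Trace 31: π^k(31) = [31, 43, 1, 47, 88, 96, 68] for k=0..6.
Cycle type of π: 50×2 + 1; total 3 cycles.
Σ(ℓ_i−1) = 101−3 = 98; sign = (−1)^98 = +1.
Zolotarev: (47|101) = +1, matching the cycle-count sign.

+1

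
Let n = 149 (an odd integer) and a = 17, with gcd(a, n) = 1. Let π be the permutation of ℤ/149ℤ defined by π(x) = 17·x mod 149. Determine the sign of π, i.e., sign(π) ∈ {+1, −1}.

+1

Start at x=123: 123 → 5 → 85 → 104 → 129 → 107 → 31 → … (one orbit).
π_17 has 5 disjoint cycles with lengths [37, 37, 37, 37, 1] on {0,…,148}.
n − c = 149 − 5 = 144; sign = (−1)^144 = +1.
The Jacobi symbol (17|149) = +1 (Zolotarev) agrees.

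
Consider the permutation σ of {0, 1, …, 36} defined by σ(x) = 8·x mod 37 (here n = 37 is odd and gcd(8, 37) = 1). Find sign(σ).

Orbit of 8 under x↦8x: [8, 27, 31, 26, 23, 36, 29]… (length divides ord_37(8)).
Cycle lengths of π_8 on ℤ/37ℤ: [12, 12, 12, 1]; 4 cycles in total.
37 − 4 = 33 transpositions; sign(π) = (−1)^33 = -1.
Zolotarev: (8|37) = -1, matching the cycle-count sign.

-1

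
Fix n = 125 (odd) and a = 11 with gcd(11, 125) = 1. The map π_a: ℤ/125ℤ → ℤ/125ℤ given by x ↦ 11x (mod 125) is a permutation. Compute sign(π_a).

+1

Trace 81: π^k(81) = [81, 16, 51, 61, 46, 6, 66] for k=0..6.
The orbit structure of x ↦ 11x mod 125: 13 orbits of sizes [25, 25, 25, 25, 5, 5, 5, 5, 1, 1, 1, 1, 1].
With 13 cycles on 125 points, sign = (−1)^{125−13} = +1.
Check: (11/125) = +1 by Zolotarev.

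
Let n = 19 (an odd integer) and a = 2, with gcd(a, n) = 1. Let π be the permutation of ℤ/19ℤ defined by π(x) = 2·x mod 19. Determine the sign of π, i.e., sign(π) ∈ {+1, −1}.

Start at x=15: 15 → 11 → 3 → 6 → 12 → 5 → 10 → … (one orbit).
π_2 has 2 disjoint cycles with lengths [18, 1] on {0,…,18}.
With 2 cycles on 19 points, sign = (−1)^{19−2} = -1.
(2|19)_J = -1 (Zolotarev's lemma cross-check).

-1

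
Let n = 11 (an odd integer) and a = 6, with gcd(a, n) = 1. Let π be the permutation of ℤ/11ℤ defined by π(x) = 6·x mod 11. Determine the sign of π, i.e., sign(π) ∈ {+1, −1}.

Trace 7: π^k(7) = [7, 9, 10, 5, 8, 4, 2] for k=0..6.
The orbit structure of x ↦ 6x mod 11: 2 orbits of sizes [10, 1].
11 − 2 = 9 transpositions; sign(π) = (−1)^9 = -1.

-1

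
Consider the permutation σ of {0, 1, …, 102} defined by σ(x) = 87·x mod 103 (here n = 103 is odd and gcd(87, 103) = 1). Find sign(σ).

-1

Start at x=97: 97 → 96 → 9 → 62 → 38 → 10 → 46 → … (one orbit).
π_87 has 2 disjoint cycles with lengths [102, 1] on {0,…,102}.
Σ(ℓ_i−1) = 103−2 = 101; sign = (−1)^101 = -1.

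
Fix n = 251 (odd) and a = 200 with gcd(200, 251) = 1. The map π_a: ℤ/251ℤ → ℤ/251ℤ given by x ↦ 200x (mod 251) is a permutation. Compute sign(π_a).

Start at x=211: 211 → 32 → 125 → 151 → 80 → 187 → 1 → … (one orbit).
6 cycles of lengths [50, 50, 50, 50, 50, 1].
251 − 6 = 245 transpositions; sign(π) = (−1)^245 = -1.
The Jacobi symbol (200|251) = -1 (Zolotarev) agrees.

-1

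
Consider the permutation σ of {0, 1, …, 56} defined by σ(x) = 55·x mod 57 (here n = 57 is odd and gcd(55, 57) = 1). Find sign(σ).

Start at x=25: 25 → 7 → 43 → 28 → 1 → 55 → 4 → … (one orbit).
9 cycles of lengths [9, 9, 9, 9, 9, 9, 1, 1, 1].
With 9 cycles on 57 points, sign = (−1)^{57−9} = +1.
Check: (55/57) = +1 by Zolotarev.

+1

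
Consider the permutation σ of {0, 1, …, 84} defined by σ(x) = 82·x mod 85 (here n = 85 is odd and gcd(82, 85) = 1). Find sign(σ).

+1

Trace 81: π^k(81) = [81, 12, 49, 23, 16, 37, 59] for k=0..6.
Decompose π into cycles: lengths [16, 16, 16, 16, 16, 4, 1] (7 cycles, including the fixed point 0).
With 7 cycles on 85 points, sign = (−1)^{85−7} = +1.
Check: (82/85) = +1 by Zolotarev.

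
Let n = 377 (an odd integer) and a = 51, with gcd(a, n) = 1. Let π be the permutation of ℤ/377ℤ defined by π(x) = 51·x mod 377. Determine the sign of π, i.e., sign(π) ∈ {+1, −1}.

Orbit of 376 under x↦51x: [376, 326, 38, 53, 64, 248, 207]… (length divides ord_377(51)).
Decompose π into cycles: lengths [14, 14, 14, 14, 14, 14, 14, 14, 14, 14, 14, 14, 14, 14, 14, 14, 14, 14, 14, 14, 14, 14, 14, 14, 14, 14, 2, 2, 2, 2, 2, 2, 1] (33 cycles, including the fixed point 0).
n − c = 377 − 33 = 344; sign = (−1)^344 = +1.
(51|377)_J = +1 (Zolotarev's lemma cross-check).

+1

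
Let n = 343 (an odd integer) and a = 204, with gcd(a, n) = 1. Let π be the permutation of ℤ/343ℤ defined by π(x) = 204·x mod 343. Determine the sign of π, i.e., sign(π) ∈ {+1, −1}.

Trace 197: π^k(197) = [197, 57, 309, 267, 274, 330, 92] for k=0..6.
Decompose π into cycles: lengths [49, 49, 49, 49, 49, 49, 7, 7, 7, 7, 7, 7, 1, 1, 1, 1, 1, 1, 1] (19 cycles, including the fixed point 0).
With 19 cycles on 343 points, sign = (−1)^{343−19} = +1.
The Jacobi symbol (204|343) = +1 (Zolotarev) agrees.

+1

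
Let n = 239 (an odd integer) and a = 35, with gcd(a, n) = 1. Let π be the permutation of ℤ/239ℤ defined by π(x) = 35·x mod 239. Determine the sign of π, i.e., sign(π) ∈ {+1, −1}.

Start at x=34: 34 → 234 → 64 → 89 → 8 → 41 → 1 → … (one orbit).
2 cycles of lengths [238, 1].
2 cycles on 239: each ℓ→(−1)^(ℓ−1), product (−1)^237 = -1.
Check: (35/239) = -1 by Zolotarev.

-1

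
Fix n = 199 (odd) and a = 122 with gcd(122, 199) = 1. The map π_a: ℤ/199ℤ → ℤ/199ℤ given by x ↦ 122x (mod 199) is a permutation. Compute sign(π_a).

Start at x=70: 70 → 182 → 115 → 100 → 61 → 79 → 86 → … (one orbit).
Cycle lengths of π_122 on ℤ/199ℤ: [99, 99, 1]; 3 cycles in total.
sign(π) = (−1)^{n − #cycles} = (−1)^{199−3} = (−1)^196 = +1.
Via Zolotarev, sign(π_{122}) = (122|199) = +1.

+1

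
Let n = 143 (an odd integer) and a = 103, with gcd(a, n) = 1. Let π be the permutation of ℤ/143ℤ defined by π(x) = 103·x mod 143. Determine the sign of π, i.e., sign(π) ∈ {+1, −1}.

Orbit of 12 under x↦103x: [12, 92, 38, 53, 25, 1, 103]… (length divides ord_143(103)).
Decompose π into cycles: lengths [10, 10, 10, 10, 10, 10, 10, 10, 10, 10, 10, 10, 5, 5, 2, 2, 2, 2, 2, 2, 1] (21 cycles, including the fixed point 0).
sign(π) = (−1)^{n − #cycles} = (−1)^{143−21} = (−1)^122 = +1.

+1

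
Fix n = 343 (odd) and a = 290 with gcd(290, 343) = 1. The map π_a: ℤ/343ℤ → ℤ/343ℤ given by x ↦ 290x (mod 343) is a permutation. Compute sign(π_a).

Trace 118: π^k(118) = [118, 263, 124, 288, 171, 198, 139] for k=0..6.
Cycle lengths of π_290 on ℤ/343ℤ: [294, 42, 6, 1]; 4 cycles in total.
343 − 4 = 339 transpositions; sign(π) = (−1)^339 = -1.

-1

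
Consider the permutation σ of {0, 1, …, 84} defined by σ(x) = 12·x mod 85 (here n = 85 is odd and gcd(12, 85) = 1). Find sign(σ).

Trace 81: π^k(81) = [81, 37, 19, 58, 16, 22, 9] for k=0..6.
π_12 has 7 disjoint cycles with lengths [16, 16, 16, 16, 16, 4, 1] on {0,…,84}.
sign(π) = (−1)^{n − #cycles} = (−1)^{85−7} = (−1)^78 = +1.

+1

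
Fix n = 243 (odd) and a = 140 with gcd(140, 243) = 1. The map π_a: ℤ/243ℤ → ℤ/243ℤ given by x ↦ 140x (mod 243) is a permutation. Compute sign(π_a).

Start at x=202: 202 → 92 → 1 → 140 → 160 → 44 → 85 → … (one orbit).
Cycle type of π: 162 + 54 + 18 + 6 + 2 + 1; total 6 cycles.
243 − 6 = 237 transpositions; sign(π) = (−1)^237 = -1.
(140|243)_J = -1 (Zolotarev's lemma cross-check).

-1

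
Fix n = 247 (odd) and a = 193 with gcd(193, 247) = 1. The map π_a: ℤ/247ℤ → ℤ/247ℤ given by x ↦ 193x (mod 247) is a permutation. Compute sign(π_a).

+1

Orbit of 18 under x↦193x: [18, 16, 124, 220, 223, 61, 164]… (length divides ord_247(193)).
π_193 has 9 disjoint cycles with lengths [36, 36, 36, 36, 36, 36, 18, 12, 1] on {0,…,246}.
247 − 9 = 238 transpositions; sign(π) = (−1)^238 = +1.
The Jacobi symbol (193|247) = +1 (Zolotarev) agrees.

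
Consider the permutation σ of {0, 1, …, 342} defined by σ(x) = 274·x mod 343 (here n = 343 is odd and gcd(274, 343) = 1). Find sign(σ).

+1

Start at x=127: 127 → 155 → 281 → 162 → 141 → 218 → 50 → … (one orbit).
19 cycles of lengths [49, 49, 49, 49, 49, 49, 7, 7, 7, 7, 7, 7, 1, 1, 1, 1, 1, 1, 1].
With 19 cycles on 343 points, sign = (−1)^{343−19} = +1.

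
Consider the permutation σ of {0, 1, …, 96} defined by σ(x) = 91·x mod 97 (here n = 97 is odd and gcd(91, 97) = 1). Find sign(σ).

Trace 16: π^k(16) = [16, 1, 91, 36, 75, 35, 81] for k=0..6.
Decompose π into cycles: lengths [12, 12, 12, 12, 12, 12, 12, 12, 1] (9 cycles, including the fixed point 0).
97 − 9 = 88 transpositions; sign(π) = (−1)^88 = +1.

+1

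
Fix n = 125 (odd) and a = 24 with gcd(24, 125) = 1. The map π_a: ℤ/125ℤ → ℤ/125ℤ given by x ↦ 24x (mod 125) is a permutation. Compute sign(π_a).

+1

Start at x=124: 124 → 101 → 49 → 51 → 99 → 1 → 24 → … (one orbit).
π_24 has 23 disjoint cycles with lengths [10, 10, 10, 10, 10, 10, 10, 10, 10, 10, 2, 2, 2, 2, 2, 2, 2, 2, 2, 2, 2, 2, 1] on {0,…,124}.
23 cycles on 125: each ℓ→(−1)^(ℓ−1), product (−1)^102 = +1.
The Jacobi symbol (24|125) = +1 (Zolotarev) agrees.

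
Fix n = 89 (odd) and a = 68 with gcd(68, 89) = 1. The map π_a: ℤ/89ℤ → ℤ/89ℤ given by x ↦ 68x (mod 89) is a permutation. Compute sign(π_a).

Start at x=36: 36 → 45 → 34 → 87 → 42 → 8 → 10 → … (one orbit).
The orbit structure of x ↦ 68x mod 89: 3 orbits of sizes [44, 44, 1].
sign(π) = (−1)^{n − #cycles} = (−1)^{89−3} = (−1)^86 = +1.
(68|89)_J = +1 (Zolotarev's lemma cross-check).

+1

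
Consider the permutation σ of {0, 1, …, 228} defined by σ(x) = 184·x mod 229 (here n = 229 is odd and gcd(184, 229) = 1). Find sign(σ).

+1

Trace 82: π^k(82) = [82, 203, 25, 20, 16, 196, 111] for k=0..6.
The orbit structure of x ↦ 184x mod 229: 5 orbits of sizes [57, 57, 57, 57, 1].
sign(π) = (−1)^{n − #cycles} = (−1)^{229−5} = (−1)^224 = +1.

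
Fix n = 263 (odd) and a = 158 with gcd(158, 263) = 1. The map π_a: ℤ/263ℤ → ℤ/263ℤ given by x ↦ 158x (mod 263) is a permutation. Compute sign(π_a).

-1

Trace 114: π^k(114) = [114, 128, 236, 205, 41, 166, 191] for k=0..6.
The orbit structure of x ↦ 158x mod 263: 2 orbits of sizes [262, 1].
n − c = 263 − 2 = 261; sign = (−1)^261 = -1.
Zolotarev: (158|263) = -1, matching the cycle-count sign.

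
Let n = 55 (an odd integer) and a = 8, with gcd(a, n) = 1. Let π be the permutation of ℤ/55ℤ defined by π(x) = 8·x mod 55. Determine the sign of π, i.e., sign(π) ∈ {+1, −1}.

+1

Start at x=9: 9 → 17 → 26 → 43 → 14 → 2 → 16 → … (one orbit).
The orbit structure of x ↦ 8x mod 55: 5 orbits of sizes [20, 20, 10, 4, 1].
Σ(ℓ_i−1) = 55−5 = 50; sign = (−1)^50 = +1.
Zolotarev: (8|55) = +1, matching the cycle-count sign.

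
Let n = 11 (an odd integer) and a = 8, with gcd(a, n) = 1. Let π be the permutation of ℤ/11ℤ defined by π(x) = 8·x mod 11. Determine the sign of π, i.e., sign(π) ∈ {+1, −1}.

Trace 1: π^k(1) = [1, 8, 9, 6, 4, 10, 3] for k=0..6.
Cycle lengths of π_8 on ℤ/11ℤ: [10, 1]; 2 cycles in total.
2 cycles on 11: each ℓ→(−1)^(ℓ−1), product (−1)^9 = -1.
Check: (8/11) = -1 by Zolotarev.

-1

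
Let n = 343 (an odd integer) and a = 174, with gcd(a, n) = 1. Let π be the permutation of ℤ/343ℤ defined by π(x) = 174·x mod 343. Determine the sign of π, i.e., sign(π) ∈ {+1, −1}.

Start at x=309: 309 → 258 → 302 → 69 → 1 → 174 → 92 → … (one orbit).
Cycle type of π: 98×3 + 14×3 + 2×3 + 1; total 10 cycles.
n − c = 343 − 10 = 333; sign = (−1)^333 = -1.

-1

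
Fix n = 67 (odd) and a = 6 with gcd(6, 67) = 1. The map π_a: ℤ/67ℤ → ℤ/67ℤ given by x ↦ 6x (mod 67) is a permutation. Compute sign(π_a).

Orbit of 35 under x↦6x: [35, 9, 54, 56, 1, 6, 36]… (length divides ord_67(6)).
π_6 has 3 disjoint cycles with lengths [33, 33, 1] on {0,…,66}.
67 − 3 = 64 transpositions; sign(π) = (−1)^64 = +1.

+1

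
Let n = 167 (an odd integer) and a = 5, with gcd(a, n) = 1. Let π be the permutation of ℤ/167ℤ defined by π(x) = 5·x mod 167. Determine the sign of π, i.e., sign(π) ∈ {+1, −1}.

Start at x=136: 136 → 12 → 60 → 133 → 164 → 152 → 92 → … (one orbit).
The orbit structure of x ↦ 5x mod 167: 2 orbits of sizes [166, 1].
n − c = 167 − 2 = 165; sign = (−1)^165 = -1.
Zolotarev: (5|167) = -1, matching the cycle-count sign.

-1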